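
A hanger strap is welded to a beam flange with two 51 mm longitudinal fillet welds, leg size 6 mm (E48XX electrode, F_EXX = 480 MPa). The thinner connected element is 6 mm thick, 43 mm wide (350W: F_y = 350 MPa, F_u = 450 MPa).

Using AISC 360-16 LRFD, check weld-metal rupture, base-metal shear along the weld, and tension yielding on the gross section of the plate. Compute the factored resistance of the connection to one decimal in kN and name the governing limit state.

81.3 kN (gross-section yield governs)

Weld metal: throat = 0.707×6 = 4.242 mm, L = 2×51 = 102 mm. φR_n = 0.75 × 0.6 × 480 × 4.242 × 102 = 93.5 kN.
Base metal shear (6 mm plate): yield φR_n = 1.0×0.6×350×6×102 = 128.5 kN; rupture φR_n = 0.75×0.6×450×6×102 = 123.9 kN; take 123.9 kN (rupture).
Tension yield (gross): A_g = 43×6 = 258 mm². φR_n = 0.90 × 350 × 258 = 81.3 kN.
Governing: min(93.5, 123.9, 81.3) = 81.3 kN → gross-section yield.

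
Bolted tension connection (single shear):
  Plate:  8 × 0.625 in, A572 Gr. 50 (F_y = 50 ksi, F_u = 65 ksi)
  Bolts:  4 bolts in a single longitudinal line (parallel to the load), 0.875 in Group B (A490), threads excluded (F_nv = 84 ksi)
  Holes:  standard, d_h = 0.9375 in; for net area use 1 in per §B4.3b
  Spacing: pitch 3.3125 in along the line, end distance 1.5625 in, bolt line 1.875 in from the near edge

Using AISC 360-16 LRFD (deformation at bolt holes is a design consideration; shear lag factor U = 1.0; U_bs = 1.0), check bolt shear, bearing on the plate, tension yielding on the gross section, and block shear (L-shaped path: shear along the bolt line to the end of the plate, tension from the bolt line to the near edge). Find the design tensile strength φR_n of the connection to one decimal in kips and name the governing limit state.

Bolt shear: A_b = π(0.875)²/4 = 0.60132 in². φR_n = 0.75 × 84 × 0.60132 × 4 × 1 = 151.5 kips.
Bearing (0.625 in plate, F_u = 65 ksi): end bolts L_c = 1.5625 − 0.9375/2 = 1.09375, R_n = min(1.2×1.09375×0.625×65, 2.4×0.875×0.625×65) = 53.32 kips/bolt; interior L_c = 3.3125 − 0.9375 = 2.375, R_n = 85.313 kips/bolt. φR_n = 0.75 × (1×53.32 + 3×85.313) = 231.9 kips.
Tension yield (gross): A_g = 8×0.625 = 5 in². φR_n = 0.90 × 50 × 5 = 225.0 kips.
Block shear: shear path 1×[1.5625+3×3.3125] = 1×11.5 in, A_gv = 7.1875, A_nv = 1×(11.5 − 3.5×1)×0.625 = 5 in²; tension to near edge: (1.875 − 0.5×1)×0.625 = 0.85938 in². R_n = min(0.6×65×5, 0.6×50×7.1875) + 1.0×65×0.85938 = min(195, 215.63) + 55.86 = 250.86 kips. φR_n = 0.75 × 250.86 = 188.1 kips.
Governing: min(151.5, 231.9, 225.0, 188.1) = 151.5 kips → bolt shear.

151.5 kips (bolt shear governs)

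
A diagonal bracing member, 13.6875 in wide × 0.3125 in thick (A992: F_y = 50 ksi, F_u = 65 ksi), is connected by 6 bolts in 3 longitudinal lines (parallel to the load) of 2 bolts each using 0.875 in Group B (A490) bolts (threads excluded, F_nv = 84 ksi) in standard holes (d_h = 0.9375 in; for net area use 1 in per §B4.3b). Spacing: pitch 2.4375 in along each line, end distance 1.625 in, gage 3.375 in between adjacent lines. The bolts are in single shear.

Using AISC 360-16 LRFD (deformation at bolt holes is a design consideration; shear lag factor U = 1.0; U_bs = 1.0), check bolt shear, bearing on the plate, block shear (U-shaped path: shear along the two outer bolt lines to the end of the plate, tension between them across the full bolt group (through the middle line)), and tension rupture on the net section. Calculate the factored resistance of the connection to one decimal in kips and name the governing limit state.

119.2 kips (block shear governs)

Bolt shear: A_b = π(0.875)²/4 = 0.60132 in². φR_n = 0.75 × 84 × 0.60132 × 6 × 1 = 227.3 kips.
Bearing (0.3125 in plate, F_u = 65 ksi): end bolts L_c = 1.625 − 0.9375/2 = 1.15625, R_n = min(1.2×1.15625×0.3125×65, 2.4×0.875×0.3125×65) = 28.184 kips/bolt; interior L_c = 2.4375 − 0.9375 = 1.5, R_n = 36.563 kips/bolt. φR_n = 0.75 × (3×28.184 + 3×36.563) = 145.7 kips.
Block shear: shear path 2×[1.625+1×2.4375] = 2×4.0625 in, A_gv = 2.5391, A_nv = 2×(4.0625 − 1.5×1)×0.3125 = 1.6016 in²; tension across gage: (6.75 − 2×1)×0.3125 = 1.4844 in². R_n = min(0.6×65×1.6016, 0.6×50×2.5391) + 1.0×65×1.4844 = min(62.462, 76.173) + 96.486 = 158.95 kips. φR_n = 0.75 × 158.95 = 119.2 kips.
Tension rupture (net): A_n = (13.6875 − 3×1)×0.3125 = 3.3398 in² (U = 1.0, A_e = A_n). φR_n = 0.75 × 65 × 3.3398 = 162.8 kips.
Governing: min(227.3, 145.7, 119.2, 162.8) = 119.2 kips → block shear.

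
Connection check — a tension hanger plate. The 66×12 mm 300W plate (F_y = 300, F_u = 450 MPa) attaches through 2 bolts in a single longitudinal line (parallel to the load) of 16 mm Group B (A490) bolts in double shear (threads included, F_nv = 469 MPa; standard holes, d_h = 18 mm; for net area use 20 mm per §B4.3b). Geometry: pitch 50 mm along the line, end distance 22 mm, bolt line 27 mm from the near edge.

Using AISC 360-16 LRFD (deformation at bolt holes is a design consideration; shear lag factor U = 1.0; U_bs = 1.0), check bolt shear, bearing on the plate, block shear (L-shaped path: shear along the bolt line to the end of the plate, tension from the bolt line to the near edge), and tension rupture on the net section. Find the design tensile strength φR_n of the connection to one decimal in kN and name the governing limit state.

Bolt shear: A_b = π(16)²/4 = 201.06 mm². φR_n = 0.75 × 469 × 201.06 × 2 × 2 = 282.9 kN.
Bearing (12 mm plate, F_u = 450 MPa): end bolts L_c = 22 − 18/2 = 13, R_n = min(1.2×13×12×450, 2.4×16×12×450) = 84.24 kN/bolt; interior L_c = 50 − 18 = 32, R_n = 207.36 kN/bolt. φR_n = 0.75 × (1×84.24 + 1×207.36) = 218.7 kN.
Block shear: shear path 1×[22+1×50] = 1×72 mm, A_gv = 864, A_nv = 1×(72 − 1.5×20)×12 = 504 mm²; tension to near edge: (27 − 0.5×20)×12 = 204 mm². R_n = min(0.6×450×504, 0.6×300×864) + 1.0×450×204 = min(136.08, 155.52) + 91.8 = 227.88 kN. φR_n = 0.75 × 227.88 = 170.9 kN.
Tension rupture (net): A_n = (66 − 1×20)×12 = 552 mm² (U = 1.0, A_e = A_n). φR_n = 0.75 × 450 × 552 = 186.3 kN.
Governing: min(282.9, 218.7, 170.9, 186.3) = 170.9 kN → block shear.

170.9 kN (block shear governs)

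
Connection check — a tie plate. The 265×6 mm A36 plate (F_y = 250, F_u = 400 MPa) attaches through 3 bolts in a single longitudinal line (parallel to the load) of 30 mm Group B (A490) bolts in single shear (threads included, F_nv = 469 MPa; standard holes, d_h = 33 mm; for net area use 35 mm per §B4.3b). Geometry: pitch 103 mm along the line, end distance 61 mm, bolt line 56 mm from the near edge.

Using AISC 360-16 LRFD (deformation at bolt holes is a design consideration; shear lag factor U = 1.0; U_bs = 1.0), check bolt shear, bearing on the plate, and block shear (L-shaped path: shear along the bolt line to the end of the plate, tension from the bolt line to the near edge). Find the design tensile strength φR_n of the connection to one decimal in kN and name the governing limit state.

Bolt shear: A_b = π(30)²/4 = 706.86 mm². φR_n = 0.75 × 469 × 706.86 × 3 × 1 = 745.9 kN.
Bearing (6 mm plate, F_u = 400 MPa): end bolts L_c = 61 − 33/2 = 44.5, R_n = min(1.2×44.5×6×400, 2.4×30×6×400) = 128.16 kN/bolt; interior L_c = 103 − 33 = 70, R_n = 172.8 kN/bolt. φR_n = 0.75 × (1×128.16 + 2×172.8) = 355.3 kN.
Block shear: shear path 1×[61+2×103] = 1×267 mm, A_gv = 1602, A_nv = 1×(267 − 2.5×35)×6 = 1077 mm²; tension to near edge: (56 − 0.5×35)×6 = 231 mm². R_n = min(0.6×400×1077, 0.6×250×1602) + 1.0×400×231 = min(258.48, 240.3) + 92.4 = 332.7 kN. φR_n = 0.75 × 332.7 = 249.5 kN.
Governing: min(745.9, 355.3, 249.5) = 249.5 kN → block shear.

249.5 kN (block shear governs)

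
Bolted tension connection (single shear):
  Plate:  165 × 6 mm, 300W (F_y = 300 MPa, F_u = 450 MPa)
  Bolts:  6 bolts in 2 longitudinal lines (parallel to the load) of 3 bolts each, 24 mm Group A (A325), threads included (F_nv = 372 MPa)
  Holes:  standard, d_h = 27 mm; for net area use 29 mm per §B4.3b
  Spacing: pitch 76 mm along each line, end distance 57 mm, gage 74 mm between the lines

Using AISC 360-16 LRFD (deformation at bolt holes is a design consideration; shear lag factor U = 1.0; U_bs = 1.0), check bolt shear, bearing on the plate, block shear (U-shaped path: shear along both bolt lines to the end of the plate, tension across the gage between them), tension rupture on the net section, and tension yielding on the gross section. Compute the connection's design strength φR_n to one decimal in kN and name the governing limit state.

Bolt shear: A_b = π(24)²/4 = 452.39 mm². φR_n = 0.75 × 372 × 452.39 × 6 × 1 = 757.3 kN.
Bearing (6 mm plate, F_u = 450 MPa): end bolts L_c = 57 − 27/2 = 43.5, R_n = min(1.2×43.5×6×450, 2.4×24×6×450) = 140.94 kN/bolt; interior L_c = 76 − 27 = 49, R_n = 155.52 kN/bolt. φR_n = 0.75 × (2×140.94 + 4×155.52) = 678.0 kN.
Block shear: shear path 2×[57+2×76] = 2×209 mm, A_gv = 2508, A_nv = 2×(209 − 2.5×29)×6 = 1638 mm²; tension across gage: (74 − 1×29)×6 = 270 mm². R_n = min(0.6×450×1638, 0.6×300×2508) + 1.0×450×270 = min(442.26, 451.44) + 121.5 = 563.76 kN. φR_n = 0.75 × 563.76 = 422.8 kN.
Tension rupture (net): A_n = (165 − 2×29)×6 = 642 mm² (U = 1.0, A_e = A_n). φR_n = 0.75 × 450 × 642 = 216.7 kN.
Tension yield (gross): A_g = 165×6 = 990 mm². φR_n = 0.90 × 300 × 990 = 267.3 kN.
Governing: min(757.3, 678.0, 422.8, 216.7, 267.3) = 216.7 kN → net-section rupture.

216.7 kN (net-section rupture governs)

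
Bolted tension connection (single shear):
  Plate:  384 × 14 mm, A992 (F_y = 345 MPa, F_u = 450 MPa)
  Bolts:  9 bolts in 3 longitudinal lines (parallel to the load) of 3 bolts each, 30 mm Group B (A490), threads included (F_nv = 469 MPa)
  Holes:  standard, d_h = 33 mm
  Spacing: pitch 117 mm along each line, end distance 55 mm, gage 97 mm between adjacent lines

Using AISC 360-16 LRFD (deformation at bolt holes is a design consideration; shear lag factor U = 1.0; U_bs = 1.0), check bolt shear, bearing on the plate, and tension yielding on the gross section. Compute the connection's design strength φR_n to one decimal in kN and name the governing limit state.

1669.2 kN (gross-section yield governs)

Bolt shear: A_b = π(30)²/4 = 706.86 mm². φR_n = 0.75 × 469 × 706.86 × 9 × 1 = 2237.7 kN.
Bearing (14 mm plate, F_u = 450 MPa): end bolts L_c = 55 − 33/2 = 38.5, R_n = min(1.2×38.5×14×450, 2.4×30×14×450) = 291.06 kN/bolt; interior L_c = 117 − 33 = 84, R_n = 453.6 kN/bolt. φR_n = 0.75 × (3×291.06 + 6×453.6) = 2696.1 kN.
Tension yield (gross): A_g = 384×14 = 5376 mm². φR_n = 0.90 × 345 × 5376 = 1669.2 kN.
Governing: min(2237.7, 2696.1, 1669.2) = 1669.2 kN → gross-section yield.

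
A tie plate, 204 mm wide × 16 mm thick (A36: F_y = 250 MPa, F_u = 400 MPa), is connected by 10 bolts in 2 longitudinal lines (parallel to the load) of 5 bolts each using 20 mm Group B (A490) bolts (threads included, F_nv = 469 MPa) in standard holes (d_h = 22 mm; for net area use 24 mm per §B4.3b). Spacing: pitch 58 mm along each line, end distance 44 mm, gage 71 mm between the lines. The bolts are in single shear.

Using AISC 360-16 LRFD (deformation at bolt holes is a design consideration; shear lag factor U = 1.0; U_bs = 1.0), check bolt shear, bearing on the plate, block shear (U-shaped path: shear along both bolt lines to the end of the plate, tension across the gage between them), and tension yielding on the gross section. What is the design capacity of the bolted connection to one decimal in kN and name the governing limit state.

Bolt shear: A_b = π(20)²/4 = 314.16 mm². φR_n = 0.75 × 469 × 314.16 × 10 × 1 = 1105.1 kN.
Bearing (16 mm plate, F_u = 400 MPa): end bolts L_c = 44 − 22/2 = 33, R_n = min(1.2×33×16×400, 2.4×20×16×400) = 253.44 kN/bolt; interior L_c = 58 − 22 = 36, R_n = 276.48 kN/bolt. φR_n = 0.75 × (2×253.44 + 8×276.48) = 2039.0 kN.
Block shear: shear path 2×[44+4×58] = 2×276 mm, A_gv = 8832, A_nv = 2×(276 − 4.5×24)×16 = 5376 mm²; tension across gage: (71 − 1×24)×16 = 752 mm². R_n = min(0.6×400×5376, 0.6×250×8832) + 1.0×400×752 = min(1290.2, 1324.8) + 300.8 = 1591 kN. φR_n = 0.75 × 1591 = 1193.3 kN.
Tension yield (gross): A_g = 204×16 = 3264 mm². φR_n = 0.90 × 250 × 3264 = 734.4 kN.
Governing: min(1105.1, 2039.0, 1193.3, 734.4) = 734.4 kN → gross-section yield.

734.4 kN (gross-section yield governs)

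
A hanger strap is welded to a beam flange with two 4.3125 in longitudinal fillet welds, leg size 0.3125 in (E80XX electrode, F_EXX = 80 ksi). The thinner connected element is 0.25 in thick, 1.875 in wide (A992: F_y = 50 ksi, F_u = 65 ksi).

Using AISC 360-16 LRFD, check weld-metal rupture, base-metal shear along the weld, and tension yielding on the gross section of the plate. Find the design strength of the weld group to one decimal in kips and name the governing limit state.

21.1 kips (gross-section yield governs)

Weld metal: throat = 0.707×0.3125 = 0.22094 in, L = 2×4.3125 = 8.625 in. φR_n = 0.75 × 0.6 × 80 × 0.22094 × 8.625 = 68.6 kips.
Base metal shear (0.25 in plate): yield φR_n = 1.0×0.6×50×0.25×8.625 = 64.7 kips; rupture φR_n = 0.75×0.6×65×0.25×8.625 = 63.1 kips; take 63.1 kips (rupture).
Tension yield (gross): A_g = 1.875×0.25 = 0.46875 in². φR_n = 0.90 × 50 × 0.46875 = 21.1 kips.
Governing: min(68.6, 63.1, 21.1) = 21.1 kips → gross-section yield.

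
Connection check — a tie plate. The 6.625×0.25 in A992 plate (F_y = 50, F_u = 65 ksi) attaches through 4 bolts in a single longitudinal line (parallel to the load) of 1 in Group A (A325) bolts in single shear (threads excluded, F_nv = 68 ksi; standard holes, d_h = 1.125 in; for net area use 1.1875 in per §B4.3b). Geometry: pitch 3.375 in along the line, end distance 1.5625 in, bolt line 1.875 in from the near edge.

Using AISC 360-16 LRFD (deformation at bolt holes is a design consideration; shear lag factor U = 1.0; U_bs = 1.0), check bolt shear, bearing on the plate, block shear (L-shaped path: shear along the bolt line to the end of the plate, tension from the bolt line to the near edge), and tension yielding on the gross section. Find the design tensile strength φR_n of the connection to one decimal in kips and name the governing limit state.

70.7 kips (block shear governs)

Bolt shear: A_b = π(1)²/4 = 0.7854 in². φR_n = 0.75 × 68 × 0.7854 × 4 × 1 = 160.2 kips.
Bearing (0.25 in plate, F_u = 65 ksi): end bolts L_c = 1.5625 − 1.125/2 = 1, R_n = min(1.2×1×0.25×65, 2.4×1×0.25×65) = 19.5 kips/bolt; interior L_c = 3.375 − 1.125 = 2.25, R_n = 39 kips/bolt. φR_n = 0.75 × (1×19.5 + 3×39) = 102.4 kips.
Block shear: shear path 1×[1.5625+3×3.375] = 1×11.6875 in, A_gv = 2.9219, A_nv = 1×(11.6875 − 3.5×1.1875)×0.25 = 1.8828 in²; tension to near edge: (1.875 − 0.5×1.1875)×0.25 = 0.32031 in². R_n = min(0.6×65×1.8828, 0.6×50×2.9219) + 1.0×65×0.32031 = min(73.429, 87.657) + 20.82 = 94.249 kips. φR_n = 0.75 × 94.249 = 70.7 kips.
Tension yield (gross): A_g = 6.625×0.25 = 1.6563 in². φR_n = 0.90 × 50 × 1.6563 = 74.5 kips.
Governing: min(160.2, 102.4, 70.7, 74.5) = 70.7 kips → block shear.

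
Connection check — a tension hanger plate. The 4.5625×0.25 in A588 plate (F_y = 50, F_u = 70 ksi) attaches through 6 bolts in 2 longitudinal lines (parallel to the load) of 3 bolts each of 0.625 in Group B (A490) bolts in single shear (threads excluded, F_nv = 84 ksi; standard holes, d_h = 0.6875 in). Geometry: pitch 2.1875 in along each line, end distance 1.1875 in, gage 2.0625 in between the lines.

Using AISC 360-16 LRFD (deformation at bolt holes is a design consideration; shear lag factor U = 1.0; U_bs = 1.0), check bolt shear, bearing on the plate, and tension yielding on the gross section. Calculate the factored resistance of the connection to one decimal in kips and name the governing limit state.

Bolt shear: A_b = π(0.625)²/4 = 0.3068 in². φR_n = 0.75 × 84 × 0.3068 × 6 × 1 = 116.0 kips.
Bearing (0.25 in plate, F_u = 70 ksi): end bolts L_c = 1.1875 − 0.6875/2 = 0.84375, R_n = min(1.2×0.84375×0.25×70, 2.4×0.625×0.25×70) = 17.719 kips/bolt; interior L_c = 2.1875 − 0.6875 = 1.5, R_n = 26.25 kips/bolt. φR_n = 0.75 × (2×17.719 + 4×26.25) = 105.3 kips.
Tension yield (gross): A_g = 4.5625×0.25 = 1.1406 in². φR_n = 0.90 × 50 × 1.1406 = 51.3 kips.
Governing: min(116.0, 105.3, 51.3) = 51.3 kips → gross-section yield.

51.3 kips (gross-section yield governs)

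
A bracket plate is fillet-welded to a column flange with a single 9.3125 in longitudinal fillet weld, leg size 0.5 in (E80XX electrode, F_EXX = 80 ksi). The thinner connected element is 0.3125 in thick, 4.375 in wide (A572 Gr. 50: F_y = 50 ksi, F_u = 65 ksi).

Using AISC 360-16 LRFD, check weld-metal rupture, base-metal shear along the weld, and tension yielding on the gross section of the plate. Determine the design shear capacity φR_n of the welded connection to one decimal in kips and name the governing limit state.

61.5 kips (gross-section yield governs)

Weld metal: throat = 0.707×0.5 = 0.3535 in, L = 9.3125 in. φR_n = 0.75 × 0.6 × 80 × 0.3535 × 9.3125 = 118.5 kips.
Base metal shear (0.3125 in plate): yield φR_n = 1.0×0.6×50×0.3125×9.3125 = 87.3 kips; rupture φR_n = 0.75×0.6×65×0.3125×9.3125 = 85.1 kips; take 85.1 kips (rupture).
Tension yield (gross): A_g = 4.375×0.3125 = 1.3672 in². φR_n = 0.90 × 50 × 1.3672 = 61.5 kips.
Governing: min(118.5, 85.1, 61.5) = 61.5 kips → gross-section yield.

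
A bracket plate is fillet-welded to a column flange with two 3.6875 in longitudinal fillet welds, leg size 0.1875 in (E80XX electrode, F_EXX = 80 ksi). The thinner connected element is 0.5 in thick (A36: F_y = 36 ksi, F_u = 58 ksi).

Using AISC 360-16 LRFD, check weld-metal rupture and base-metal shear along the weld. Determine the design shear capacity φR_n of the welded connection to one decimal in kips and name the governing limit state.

35.2 kips (weld metal governs)

Weld metal: throat = 0.707×0.1875 = 0.13256 in, L = 2×3.6875 = 7.375 in. φR_n = 0.75 × 0.6 × 80 × 0.13256 × 7.375 = 35.2 kips.
Base metal shear (0.5 in plate): yield φR_n = 1.0×0.6×36×0.5×7.375 = 79.7 kips; rupture φR_n = 0.75×0.6×58×0.5×7.375 = 96.2 kips; take 79.7 kips (yield).
Governing: min(35.2, 79.7) = 35.2 kips → weld metal.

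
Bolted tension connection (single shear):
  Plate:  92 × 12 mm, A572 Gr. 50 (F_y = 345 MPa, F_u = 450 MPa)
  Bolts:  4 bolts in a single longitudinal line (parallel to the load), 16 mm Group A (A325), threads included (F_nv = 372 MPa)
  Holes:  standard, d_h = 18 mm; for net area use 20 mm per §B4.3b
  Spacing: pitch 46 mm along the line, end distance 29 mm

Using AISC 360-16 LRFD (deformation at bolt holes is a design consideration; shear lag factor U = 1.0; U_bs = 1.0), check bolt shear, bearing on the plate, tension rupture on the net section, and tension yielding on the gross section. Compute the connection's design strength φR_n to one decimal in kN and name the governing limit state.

224.4 kN (bolt shear governs)

Bolt shear: A_b = π(16)²/4 = 201.06 mm². φR_n = 0.75 × 372 × 201.06 × 4 × 1 = 224.4 kN.
Bearing (12 mm plate, F_u = 450 MPa): end bolts L_c = 29 − 18/2 = 20, R_n = min(1.2×20×12×450, 2.4×16×12×450) = 129.6 kN/bolt; interior L_c = 46 − 18 = 28, R_n = 181.44 kN/bolt. φR_n = 0.75 × (1×129.6 + 3×181.44) = 505.4 kN.
Tension rupture (net): A_n = (92 − 1×20)×12 = 864 mm² (U = 1.0, A_e = A_n). φR_n = 0.75 × 450 × 864 = 291.6 kN.
Tension yield (gross): A_g = 92×12 = 1104 mm². φR_n = 0.90 × 345 × 1104 = 342.8 kN.
Governing: min(224.4, 505.4, 291.6, 342.8) = 224.4 kN → bolt shear.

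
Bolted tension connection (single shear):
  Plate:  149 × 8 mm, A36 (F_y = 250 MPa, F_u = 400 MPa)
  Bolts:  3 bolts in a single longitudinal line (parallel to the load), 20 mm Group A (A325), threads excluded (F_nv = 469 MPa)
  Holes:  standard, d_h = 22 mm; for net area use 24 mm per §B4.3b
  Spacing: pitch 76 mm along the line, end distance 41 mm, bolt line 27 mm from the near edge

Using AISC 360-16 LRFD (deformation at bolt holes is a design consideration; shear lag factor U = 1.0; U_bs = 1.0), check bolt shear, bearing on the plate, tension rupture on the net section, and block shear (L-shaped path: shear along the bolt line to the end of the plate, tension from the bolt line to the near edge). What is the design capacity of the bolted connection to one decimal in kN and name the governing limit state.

Bolt shear: A_b = π(20)²/4 = 314.16 mm². φR_n = 0.75 × 469 × 314.16 × 3 × 1 = 331.5 kN.
Bearing (8 mm plate, F_u = 400 MPa): end bolts L_c = 41 − 22/2 = 30, R_n = min(1.2×30×8×400, 2.4×20×8×400) = 115.2 kN/bolt; interior L_c = 76 − 22 = 54, R_n = 153.6 kN/bolt. φR_n = 0.75 × (1×115.2 + 2×153.6) = 316.8 kN.
Tension rupture (net): A_n = (149 − 1×24)×8 = 1000 mm² (U = 1.0, A_e = A_n). φR_n = 0.75 × 400 × 1000 = 300.0 kN.
Block shear: shear path 1×[41+2×76] = 1×193 mm, A_gv = 1544, A_nv = 1×(193 − 2.5×24)×8 = 1064 mm²; tension to near edge: (27 − 0.5×24)×8 = 120 mm². R_n = min(0.6×400×1064, 0.6×250×1544) + 1.0×400×120 = min(255.36, 231.6) + 48 = 279.6 kN. φR_n = 0.75 × 279.6 = 209.7 kN.
Governing: min(331.5, 316.8, 300.0, 209.7) = 209.7 kN → block shear.

209.7 kN (block shear governs)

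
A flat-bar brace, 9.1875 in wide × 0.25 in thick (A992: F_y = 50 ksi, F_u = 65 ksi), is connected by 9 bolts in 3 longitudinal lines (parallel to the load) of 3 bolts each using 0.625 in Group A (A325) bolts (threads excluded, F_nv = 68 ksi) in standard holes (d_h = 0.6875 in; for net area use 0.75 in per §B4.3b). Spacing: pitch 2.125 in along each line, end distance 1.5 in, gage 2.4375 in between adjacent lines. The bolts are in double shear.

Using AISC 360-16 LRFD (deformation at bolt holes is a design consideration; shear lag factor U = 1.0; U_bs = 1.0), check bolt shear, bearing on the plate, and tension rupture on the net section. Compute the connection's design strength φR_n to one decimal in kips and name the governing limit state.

84.6 kips (net-section rupture governs)

Bolt shear: A_b = π(0.625)²/4 = 0.3068 in². φR_n = 0.75 × 68 × 0.3068 × 9 × 2 = 281.6 kips.
Bearing (0.25 in plate, F_u = 65 ksi): end bolts L_c = 1.5 − 0.6875/2 = 1.15625, R_n = min(1.2×1.15625×0.25×65, 2.4×0.625×0.25×65) = 22.547 kips/bolt; interior L_c = 2.125 − 0.6875 = 1.4375, R_n = 24.375 kips/bolt. φR_n = 0.75 × (3×22.547 + 6×24.375) = 160.4 kips.
Tension rupture (net): A_n = (9.1875 − 3×0.75)×0.25 = 1.7344 in² (U = 1.0, A_e = A_n). φR_n = 0.75 × 65 × 1.7344 = 84.6 kips.
Governing: min(281.6, 160.4, 84.6) = 84.6 kips → net-section rupture.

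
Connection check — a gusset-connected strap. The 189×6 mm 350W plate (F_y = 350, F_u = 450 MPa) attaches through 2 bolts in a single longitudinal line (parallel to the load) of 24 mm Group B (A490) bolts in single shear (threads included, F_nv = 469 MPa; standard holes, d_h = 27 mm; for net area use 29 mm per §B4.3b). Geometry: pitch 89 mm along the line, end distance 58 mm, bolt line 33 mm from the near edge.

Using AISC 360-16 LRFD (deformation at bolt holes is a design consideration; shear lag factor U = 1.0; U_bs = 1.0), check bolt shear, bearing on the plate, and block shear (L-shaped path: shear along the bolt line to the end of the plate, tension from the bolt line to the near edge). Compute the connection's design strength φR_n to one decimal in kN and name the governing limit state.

163.2 kN (block shear governs)

Bolt shear: A_b = π(24)²/4 = 452.39 mm². φR_n = 0.75 × 469 × 452.39 × 2 × 1 = 318.3 kN.
Bearing (6 mm plate, F_u = 450 MPa): end bolts L_c = 58 − 27/2 = 44.5, R_n = min(1.2×44.5×6×450, 2.4×24×6×450) = 144.18 kN/bolt; interior L_c = 89 − 27 = 62, R_n = 155.52 kN/bolt. φR_n = 0.75 × (1×144.18 + 1×155.52) = 224.8 kN.
Block shear: shear path 1×[58+1×89] = 1×147 mm, A_gv = 882, A_nv = 1×(147 − 1.5×29)×6 = 621 mm²; tension to near edge: (33 − 0.5×29)×6 = 111 mm². R_n = min(0.6×450×621, 0.6×350×882) + 1.0×450×111 = min(167.67, 185.22) + 49.95 = 217.62 kN. φR_n = 0.75 × 217.62 = 163.2 kN.
Governing: min(318.3, 224.8, 163.2) = 163.2 kN → block shear.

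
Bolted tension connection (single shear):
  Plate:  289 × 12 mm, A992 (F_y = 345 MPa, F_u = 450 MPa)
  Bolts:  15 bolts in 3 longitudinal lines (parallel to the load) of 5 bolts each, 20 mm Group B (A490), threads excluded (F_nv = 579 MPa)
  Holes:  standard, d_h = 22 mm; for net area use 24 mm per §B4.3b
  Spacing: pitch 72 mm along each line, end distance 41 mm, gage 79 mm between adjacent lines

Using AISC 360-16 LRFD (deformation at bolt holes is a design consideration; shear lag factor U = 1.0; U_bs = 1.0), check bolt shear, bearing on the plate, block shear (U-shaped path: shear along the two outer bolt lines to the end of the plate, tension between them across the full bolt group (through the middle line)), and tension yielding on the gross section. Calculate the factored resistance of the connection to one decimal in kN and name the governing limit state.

Bolt shear: A_b = π(20)²/4 = 314.16 mm². φR_n = 0.75 × 579 × 314.16 × 15 × 1 = 2046.4 kN.
Bearing (12 mm plate, F_u = 450 MPa): end bolts L_c = 41 − 22/2 = 30, R_n = min(1.2×30×12×450, 2.4×20×12×450) = 194.4 kN/bolt; interior L_c = 72 − 22 = 50, R_n = 259.2 kN/bolt. φR_n = 0.75 × (3×194.4 + 12×259.2) = 2770.2 kN.
Block shear: shear path 2×[41+4×72] = 2×329 mm, A_gv = 7896, A_nv = 2×(329 − 4.5×24)×12 = 5304 mm²; tension across gage: (158 − 2×24)×12 = 1320 mm². R_n = min(0.6×450×5304, 0.6×345×7896) + 1.0×450×1320 = min(1432.1, 1634.5) + 594 = 2026.1 kN. φR_n = 0.75 × 2026.1 = 1519.6 kN.
Tension yield (gross): A_g = 289×12 = 3468 mm². φR_n = 0.90 × 345 × 3468 = 1076.8 kN.
Governing: min(2046.4, 2770.2, 1519.6, 1076.8) = 1076.8 kN → gross-section yield.

1076.8 kN (gross-section yield governs)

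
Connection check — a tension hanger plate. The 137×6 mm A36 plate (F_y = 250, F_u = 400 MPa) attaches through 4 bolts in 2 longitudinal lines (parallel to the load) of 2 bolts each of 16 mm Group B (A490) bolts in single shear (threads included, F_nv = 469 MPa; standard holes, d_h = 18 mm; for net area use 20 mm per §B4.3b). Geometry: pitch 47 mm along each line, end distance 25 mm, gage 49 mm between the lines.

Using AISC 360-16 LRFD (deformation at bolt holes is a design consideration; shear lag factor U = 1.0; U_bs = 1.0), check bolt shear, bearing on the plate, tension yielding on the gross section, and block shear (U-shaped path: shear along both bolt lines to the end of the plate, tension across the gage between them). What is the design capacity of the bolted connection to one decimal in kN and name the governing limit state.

142.9 kN (block shear governs)

Bolt shear: A_b = π(16)²/4 = 201.06 mm². φR_n = 0.75 × 469 × 201.06 × 4 × 1 = 282.9 kN.
Bearing (6 mm plate, F_u = 400 MPa): end bolts L_c = 25 − 18/2 = 16, R_n = min(1.2×16×6×400, 2.4×16×6×400) = 46.08 kN/bolt; interior L_c = 47 − 18 = 29, R_n = 83.52 kN/bolt. φR_n = 0.75 × (2×46.08 + 2×83.52) = 194.4 kN.
Tension yield (gross): A_g = 137×6 = 822 mm². φR_n = 0.90 × 250 × 822 = 185.0 kN.
Block shear: shear path 2×[25+1×47] = 2×72 mm, A_gv = 864, A_nv = 2×(72 − 1.5×20)×6 = 504 mm²; tension across gage: (49 − 1×20)×6 = 174 mm². R_n = min(0.6×400×504, 0.6×250×864) + 1.0×400×174 = min(120.96, 129.6) + 69.6 = 190.56 kN. φR_n = 0.75 × 190.56 = 142.9 kN.
Governing: min(282.9, 194.4, 185.0, 142.9) = 142.9 kN → block shear.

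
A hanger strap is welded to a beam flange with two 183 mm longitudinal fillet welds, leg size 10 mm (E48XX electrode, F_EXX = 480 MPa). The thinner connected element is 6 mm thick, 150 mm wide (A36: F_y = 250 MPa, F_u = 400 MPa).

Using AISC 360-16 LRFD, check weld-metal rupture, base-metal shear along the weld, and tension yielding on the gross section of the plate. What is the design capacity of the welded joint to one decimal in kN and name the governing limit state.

202.5 kN (gross-section yield governs)

Weld metal: throat = 0.707×10 = 7.07 mm, L = 2×183 = 366 mm. φR_n = 0.75 × 0.6 × 480 × 7.07 × 366 = 558.9 kN.
Base metal shear (6 mm plate): yield φR_n = 1.0×0.6×250×6×366 = 329.4 kN; rupture φR_n = 0.75×0.6×400×6×366 = 395.3 kN; take 329.4 kN (yield).
Tension yield (gross): A_g = 150×6 = 900 mm². φR_n = 0.90 × 250 × 900 = 202.5 kN.
Governing: min(558.9, 329.4, 202.5) = 202.5 kN → gross-section yield.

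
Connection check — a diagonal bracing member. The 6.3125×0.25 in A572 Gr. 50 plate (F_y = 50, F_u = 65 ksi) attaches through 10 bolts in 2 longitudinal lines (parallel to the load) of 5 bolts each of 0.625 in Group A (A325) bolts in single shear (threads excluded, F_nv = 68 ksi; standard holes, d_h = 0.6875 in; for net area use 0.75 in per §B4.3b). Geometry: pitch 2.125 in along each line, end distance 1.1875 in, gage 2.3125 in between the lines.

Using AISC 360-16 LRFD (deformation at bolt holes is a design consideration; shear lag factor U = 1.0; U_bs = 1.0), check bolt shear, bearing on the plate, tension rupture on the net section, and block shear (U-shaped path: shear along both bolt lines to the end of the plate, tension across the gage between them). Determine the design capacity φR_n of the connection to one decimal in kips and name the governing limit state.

Bolt shear: A_b = π(0.625)²/4 = 0.3068 in². φR_n = 0.75 × 68 × 0.3068 × 10 × 1 = 156.5 kips.
Bearing (0.25 in plate, F_u = 65 ksi): end bolts L_c = 1.1875 − 0.6875/2 = 0.84375, R_n = min(1.2×0.84375×0.25×65, 2.4×0.625×0.25×65) = 16.453 kips/bolt; interior L_c = 2.125 − 0.6875 = 1.4375, R_n = 24.375 kips/bolt. φR_n = 0.75 × (2×16.453 + 8×24.375) = 170.9 kips.
Tension rupture (net): A_n = (6.3125 − 2×0.75)×0.25 = 1.2031 in² (U = 1.0, A_e = A_n). φR_n = 0.75 × 65 × 1.2031 = 58.7 kips.
Block shear: shear path 2×[1.1875+4×2.125] = 2×9.6875 in, A_gv = 4.8438, A_nv = 2×(9.6875 − 4.5×0.75)×0.25 = 3.1563 in²; tension across gage: (2.3125 − 1×0.75)×0.25 = 0.39063 in². R_n = min(0.6×65×3.1563, 0.6×50×4.8438) + 1.0×65×0.39063 = min(123.1, 145.31) + 25.391 = 148.49 kips. φR_n = 0.75 × 148.49 = 111.4 kips.
Governing: min(156.5, 170.9, 58.7, 111.4) = 58.7 kips → net-section rupture.

58.7 kips (net-section rupture governs)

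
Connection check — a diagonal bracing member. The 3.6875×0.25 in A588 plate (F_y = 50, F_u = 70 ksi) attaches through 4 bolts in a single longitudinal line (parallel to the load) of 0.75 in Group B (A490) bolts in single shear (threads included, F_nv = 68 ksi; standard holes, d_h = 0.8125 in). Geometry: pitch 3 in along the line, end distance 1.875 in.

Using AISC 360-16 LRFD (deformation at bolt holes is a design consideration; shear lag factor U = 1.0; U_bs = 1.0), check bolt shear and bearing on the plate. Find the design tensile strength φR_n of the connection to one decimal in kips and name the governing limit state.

Bolt shear: A_b = π(0.75)²/4 = 0.44179 in². φR_n = 0.75 × 68 × 0.44179 × 4 × 1 = 90.1 kips.
Bearing (0.25 in plate, F_u = 70 ksi): end bolts L_c = 1.875 − 0.8125/2 = 1.46875, R_n = min(1.2×1.46875×0.25×70, 2.4×0.75×0.25×70) = 30.844 kips/bolt; interior L_c = 3 − 0.8125 = 2.1875, R_n = 31.5 kips/bolt. φR_n = 0.75 × (1×30.844 + 3×31.5) = 94.0 kips.
Governing: min(90.1, 94.0) = 90.1 kips → bolt shear.

90.1 kips (bolt shear governs)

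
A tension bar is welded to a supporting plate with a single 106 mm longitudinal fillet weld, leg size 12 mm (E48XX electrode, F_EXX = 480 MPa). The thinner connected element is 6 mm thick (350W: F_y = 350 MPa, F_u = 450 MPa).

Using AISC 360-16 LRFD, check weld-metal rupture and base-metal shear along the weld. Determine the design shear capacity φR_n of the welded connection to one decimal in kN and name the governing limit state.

128.8 kN (base-metal shear governs)

Weld metal: throat = 0.707×12 = 8.484 mm, L = 106 mm. φR_n = 0.75 × 0.6 × 480 × 8.484 × 106 = 194.2 kN.
Base metal shear (6 mm plate): yield φR_n = 1.0×0.6×350×6×106 = 133.6 kN; rupture φR_n = 0.75×0.6×450×6×106 = 128.8 kN; take 128.8 kN (rupture).
Governing: min(194.2, 128.8) = 128.8 kN → base-metal shear.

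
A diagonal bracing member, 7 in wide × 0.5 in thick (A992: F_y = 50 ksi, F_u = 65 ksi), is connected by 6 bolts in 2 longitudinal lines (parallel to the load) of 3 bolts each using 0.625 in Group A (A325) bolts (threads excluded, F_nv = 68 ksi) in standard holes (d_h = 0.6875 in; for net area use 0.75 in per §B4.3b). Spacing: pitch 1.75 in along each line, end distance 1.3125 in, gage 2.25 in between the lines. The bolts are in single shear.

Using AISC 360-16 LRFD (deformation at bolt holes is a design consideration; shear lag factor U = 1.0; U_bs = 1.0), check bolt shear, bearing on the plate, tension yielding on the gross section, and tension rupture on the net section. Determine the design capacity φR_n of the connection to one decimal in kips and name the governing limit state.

93.9 kips (bolt shear governs)

Bolt shear: A_b = π(0.625)²/4 = 0.3068 in². φR_n = 0.75 × 68 × 0.3068 × 6 × 1 = 93.9 kips.
Bearing (0.5 in plate, F_u = 65 ksi): end bolts L_c = 1.3125 − 0.6875/2 = 0.96875, R_n = min(1.2×0.96875×0.5×65, 2.4×0.625×0.5×65) = 37.781 kips/bolt; interior L_c = 1.75 − 0.6875 = 1.0625, R_n = 41.438 kips/bolt. φR_n = 0.75 × (2×37.781 + 4×41.438) = 181.0 kips.
Tension yield (gross): A_g = 7×0.5 = 3.5 in². φR_n = 0.90 × 50 × 3.5 = 157.5 kips.
Tension rupture (net): A_n = (7 − 2×0.75)×0.5 = 2.75 in² (U = 1.0, A_e = A_n). φR_n = 0.75 × 65 × 2.75 = 134.1 kips.
Governing: min(93.9, 181.0, 157.5, 134.1) = 93.9 kips → bolt shear.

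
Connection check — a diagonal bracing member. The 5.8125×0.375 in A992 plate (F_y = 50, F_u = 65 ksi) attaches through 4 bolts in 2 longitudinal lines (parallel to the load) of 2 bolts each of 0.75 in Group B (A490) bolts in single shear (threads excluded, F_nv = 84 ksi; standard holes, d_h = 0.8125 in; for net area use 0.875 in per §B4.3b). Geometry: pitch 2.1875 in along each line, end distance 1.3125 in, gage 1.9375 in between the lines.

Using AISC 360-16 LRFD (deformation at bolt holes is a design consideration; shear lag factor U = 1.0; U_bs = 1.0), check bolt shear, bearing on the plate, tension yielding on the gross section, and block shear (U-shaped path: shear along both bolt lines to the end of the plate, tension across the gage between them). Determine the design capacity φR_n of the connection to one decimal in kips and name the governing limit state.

Bolt shear: A_b = π(0.75)²/4 = 0.44179 in². φR_n = 0.75 × 84 × 0.44179 × 4 × 1 = 111.3 kips.
Bearing (0.375 in plate, F_u = 65 ksi): end bolts L_c = 1.3125 − 0.8125/2 = 0.90625, R_n = min(1.2×0.90625×0.375×65, 2.4×0.75×0.375×65) = 26.508 kips/bolt; interior L_c = 2.1875 − 0.8125 = 1.375, R_n = 40.219 kips/bolt. φR_n = 0.75 × (2×26.508 + 2×40.219) = 100.1 kips.
Tension yield (gross): A_g = 5.8125×0.375 = 2.1797 in². φR_n = 0.90 × 50 × 2.1797 = 98.1 kips.
Block shear: shear path 2×[1.3125+1×2.1875] = 2×3.5 in, A_gv = 2.625, A_nv = 2×(3.5 − 1.5×0.875)×0.375 = 1.6406 in²; tension across gage: (1.9375 − 1×0.875)×0.375 = 0.39844 in². R_n = min(0.6×65×1.6406, 0.6×50×2.625) + 1.0×65×0.39844 = min(63.983, 78.75) + 25.899 = 89.882 kips. φR_n = 0.75 × 89.882 = 67.4 kips.
Governing: min(111.3, 100.1, 98.1, 67.4) = 67.4 kips → block shear.

67.4 kips (block shear governs)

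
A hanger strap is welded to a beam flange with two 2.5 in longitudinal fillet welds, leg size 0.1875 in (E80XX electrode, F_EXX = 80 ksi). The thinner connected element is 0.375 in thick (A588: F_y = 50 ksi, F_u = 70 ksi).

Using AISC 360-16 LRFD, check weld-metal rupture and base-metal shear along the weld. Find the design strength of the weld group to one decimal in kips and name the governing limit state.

23.9 kips (weld metal governs)

Weld metal: throat = 0.707×0.1875 = 0.13256 in, L = 2×2.5 = 5 in. φR_n = 0.75 × 0.6 × 80 × 0.13256 × 5 = 23.9 kips.
Base metal shear (0.375 in plate): yield φR_n = 1.0×0.6×50×0.375×5 = 56.3 kips; rupture φR_n = 0.75×0.6×70×0.375×5 = 59.1 kips; take 56.3 kips (yield).
Governing: min(23.9, 56.3) = 23.9 kips → weld metal.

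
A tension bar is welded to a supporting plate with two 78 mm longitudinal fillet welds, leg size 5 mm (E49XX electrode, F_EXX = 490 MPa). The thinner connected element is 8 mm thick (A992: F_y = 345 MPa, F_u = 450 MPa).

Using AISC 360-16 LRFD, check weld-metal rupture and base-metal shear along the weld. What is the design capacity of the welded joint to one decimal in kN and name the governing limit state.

121.6 kN (weld metal governs)

Weld metal: throat = 0.707×5 = 3.535 mm, L = 2×78 = 156 mm. φR_n = 0.75 × 0.6 × 490 × 3.535 × 156 = 121.6 kN.
Base metal shear (8 mm plate): yield φR_n = 1.0×0.6×345×8×156 = 258.3 kN; rupture φR_n = 0.75×0.6×450×8×156 = 252.7 kN; take 252.7 kN (rupture).
Governing: min(121.6, 252.7) = 121.6 kN → weld metal.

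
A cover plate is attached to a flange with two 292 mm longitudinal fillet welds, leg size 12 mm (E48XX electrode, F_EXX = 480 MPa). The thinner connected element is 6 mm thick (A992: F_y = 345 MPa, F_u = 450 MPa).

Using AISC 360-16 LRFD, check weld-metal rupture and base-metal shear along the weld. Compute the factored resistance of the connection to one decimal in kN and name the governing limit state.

709.6 kN (base-metal shear governs)

Weld metal: throat = 0.707×12 = 8.484 mm, L = 2×292 = 584 mm. φR_n = 0.75 × 0.6 × 480 × 8.484 × 584 = 1070.2 kN.
Base metal shear (6 mm plate): yield φR_n = 1.0×0.6×345×6×584 = 725.3 kN; rupture φR_n = 0.75×0.6×450×6×584 = 709.6 kN; take 709.6 kN (rupture).
Governing: min(1070.2, 709.6) = 709.6 kN → base-metal shear.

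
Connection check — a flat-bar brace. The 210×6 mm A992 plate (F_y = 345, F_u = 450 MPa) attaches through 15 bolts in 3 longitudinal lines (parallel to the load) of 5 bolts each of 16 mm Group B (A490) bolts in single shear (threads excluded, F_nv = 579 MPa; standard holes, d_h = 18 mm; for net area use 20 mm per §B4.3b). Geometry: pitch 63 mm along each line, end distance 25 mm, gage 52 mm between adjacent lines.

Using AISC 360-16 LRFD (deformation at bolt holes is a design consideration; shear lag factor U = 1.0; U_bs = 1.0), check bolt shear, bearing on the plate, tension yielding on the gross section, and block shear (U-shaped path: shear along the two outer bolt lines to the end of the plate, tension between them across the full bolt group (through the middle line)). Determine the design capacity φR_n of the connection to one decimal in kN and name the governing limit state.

391.2 kN (gross-section yield governs)

Bolt shear: A_b = π(16)²/4 = 201.06 mm². φR_n = 0.75 × 579 × 201.06 × 15 × 1 = 1309.7 kN.
Bearing (6 mm plate, F_u = 450 MPa): end bolts L_c = 25 − 18/2 = 16, R_n = min(1.2×16×6×450, 2.4×16×6×450) = 51.84 kN/bolt; interior L_c = 63 − 18 = 45, R_n = 103.68 kN/bolt. φR_n = 0.75 × (3×51.84 + 12×103.68) = 1049.8 kN.
Tension yield (gross): A_g = 210×6 = 1260 mm². φR_n = 0.90 × 345 × 1260 = 391.2 kN.
Block shear: shear path 2×[25+4×63] = 2×277 mm, A_gv = 3324, A_nv = 2×(277 − 4.5×20)×6 = 2244 mm²; tension across gage: (104 − 2×20)×6 = 384 mm². R_n = min(0.6×450×2244, 0.6×345×3324) + 1.0×450×384 = min(605.88, 688.07) + 172.8 = 778.68 kN. φR_n = 0.75 × 778.68 = 584.0 kN.
Governing: min(1309.7, 1049.8, 391.2, 584.0) = 391.2 kN → gross-section yield.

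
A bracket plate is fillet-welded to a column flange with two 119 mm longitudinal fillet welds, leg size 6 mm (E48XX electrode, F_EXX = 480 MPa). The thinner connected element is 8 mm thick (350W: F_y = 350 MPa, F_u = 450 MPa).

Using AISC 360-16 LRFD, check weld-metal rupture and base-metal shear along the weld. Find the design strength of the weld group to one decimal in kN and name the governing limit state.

218.1 kN (weld metal governs)

Weld metal: throat = 0.707×6 = 4.242 mm, L = 2×119 = 238 mm. φR_n = 0.75 × 0.6 × 480 × 4.242 × 238 = 218.1 kN.
Base metal shear (8 mm plate): yield φR_n = 1.0×0.6×350×8×238 = 399.8 kN; rupture φR_n = 0.75×0.6×450×8×238 = 385.6 kN; take 385.6 kN (rupture).
Governing: min(218.1, 385.6) = 218.1 kN → weld metal.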